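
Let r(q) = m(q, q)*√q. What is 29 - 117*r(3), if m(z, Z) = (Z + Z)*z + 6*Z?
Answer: 29 - 4212*√3 ≈ -7266.4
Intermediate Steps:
m(z, Z) = 6*Z + 2*Z*z (m(z, Z) = (2*Z)*z + 6*Z = 2*Z*z + 6*Z = 6*Z + 2*Z*z)
r(q) = 2*q^(3/2)*(3 + q) (r(q) = (2*q*(3 + q))*√q = 2*q^(3/2)*(3 + q))
29 - 117*r(3) = 29 - 234*3^(3/2)*(3 + 3) = 29 - 234*3*√3*6 = 29 - 4212*√3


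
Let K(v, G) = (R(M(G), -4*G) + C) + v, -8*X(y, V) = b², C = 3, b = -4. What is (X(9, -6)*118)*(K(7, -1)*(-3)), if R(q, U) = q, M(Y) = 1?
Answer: 7788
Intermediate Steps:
X(y, V) = -2 (X(y, V) = -⅛*(-4)² = -⅛*16 = -2)
K(v, G) = 4 + v (K(v, G) = (1 + 3) + v = 4 + v)
(X(9, -6)*118)*(K(7, -1)*(-3)) = (-2*118)*((4 + 7)*(-3)) = -2596*(-3) = -236*(-33) = 7788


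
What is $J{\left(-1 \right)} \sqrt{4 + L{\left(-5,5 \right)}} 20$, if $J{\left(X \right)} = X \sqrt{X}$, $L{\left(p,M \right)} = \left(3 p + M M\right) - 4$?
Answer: $- 20 i \sqrt{10} \approx - 63.246 i$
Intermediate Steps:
$L{\left(p,M \right)} = -4 + M^{2} + 3 p$ ($L{\left(p,M \right)} = \left(3 p + M^{2}\right) - 4 = \left(M^{2} + 3 p\right) - 4 = -4 + M^{2} + 3 p$)
$J{\left(X \right)} = X^{\frac{3}{2}}$
$J{\left(-1 \right)} \sqrt{4 + L{\left(-5,5 \right)}} 20 = \left(-1\right)^{\frac{3}{2}} \sqrt{4 + \left(-4 + 5^{2} + 3 \left(-5\right)\right)} 20 = - i \sqrt{4 - -6} \cdot 20 = - i \sqrt{4 + 6} \cdot 20 = - i \sqrt{10} \cdot 20 = - 20 i \sqrt{10}$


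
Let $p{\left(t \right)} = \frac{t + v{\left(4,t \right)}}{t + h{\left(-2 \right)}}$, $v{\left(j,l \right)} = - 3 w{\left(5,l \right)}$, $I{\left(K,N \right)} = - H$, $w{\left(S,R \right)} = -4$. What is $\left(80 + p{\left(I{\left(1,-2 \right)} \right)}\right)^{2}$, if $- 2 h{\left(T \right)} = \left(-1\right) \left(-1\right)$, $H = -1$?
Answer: $11236$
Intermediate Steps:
$I{\left(K,N \right)} = 1$ ($I{\left(K,N \right)} = \left(-1\right) \left(-1\right) = 1$)
$v{\left(j,l \right)} = 12$ ($v{\left(j,l \right)} = \left(-3\right) \left(-4\right) = 12$)
$h{\left(T \right)} = - \frac{1}{2}$ ($h{\left(T \right)} = - \frac{\left(-1\right) \left(-1\right)}{2} = \left(- \frac{1}{2}\right) 1 = - \frac{1}{2}$)
$p{\left(t \right)} = \frac{12 + t}{- \frac{1}{2} + t}$ ($p{\left(t \right)} = \frac{t + 12}{t - \frac{1}{2}} = \frac{12 + t}{- \frac{1}{2} + t}$)
$\left(80 + p{\left(I{\left(1,-2 \right)} \right)}\right)^{2} = \left(80 + \frac{2 \left(12 + 1\right)}{-1 + 2 \cdot 1}\right)^{2} = \left(80 + 2 \frac{1}{-1 + 2} \cdot 13\right)^{2} = \left(80 + 2 \cdot 1^{-1} \cdot 13\right)^{2} = \left(80 + 2 \cdot 1 \cdot 13\right)^{2} = \left(80 + 26\right)^{2} = 106^{2} = 11236$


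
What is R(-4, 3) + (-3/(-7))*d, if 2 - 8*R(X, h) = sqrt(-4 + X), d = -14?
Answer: -23/4 - I*sqrt(2)/4 ≈ -5.75 - 0.35355*I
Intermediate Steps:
R(X, h) = 1/4 - sqrt(-4 + X)/8
R(-4, 3) + (-3/(-7))*d = (1/4 - sqrt(-4 - 4)/8) - 3/(-7)*(-14) = (1/4 - I*sqrt(2)/4) - 3*(-1/7)*(-14) = (1/4 - I*sqrt(2)/4) + (3/7)*(-14) = (1/4 - I*sqrt(2)/4) - 6 = -23/4 - I*sqrt(2)/4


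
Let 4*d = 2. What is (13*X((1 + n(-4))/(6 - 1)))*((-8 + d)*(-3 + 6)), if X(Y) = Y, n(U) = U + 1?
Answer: 117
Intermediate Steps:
d = 1/2 (d = (1/4)*2 = 1/2 ≈ 0.50000)
n(U) = 1 + U
(13*X((1 + n(-4))/(6 - 1)))*((-8 + d)*(-3 + 6)) = (13*((1 + (1 - 4))/(6 - 1)))*((-8 + 1/2)*(-3 + 6)) = (13*((1 - 3)/5))*(-15/2*3) = (13*(-2*1/5))*(-45/2) = (13*(-2/5))*(-45/2) = -26/5*(-45/2) = 117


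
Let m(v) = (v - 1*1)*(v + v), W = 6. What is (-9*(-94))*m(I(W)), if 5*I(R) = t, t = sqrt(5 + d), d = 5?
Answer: 3384/5 - 1692*sqrt(10)/5 ≈ -393.31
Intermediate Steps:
t = sqrt(10) (t = sqrt(5 + 5) = sqrt(10) ≈ 3.1623)
I(R) = sqrt(10)/5
m(v) = 2*v*(-1 + v) (m(v) = (v - 1)*(2*v) = (-1 + v)*(2*v) = 2*v*(-1 + v))
(-9*(-94))*m(I(W)) = (-9*(-94))*(2*(sqrt(10)/5)*(-1 + sqrt(10)/5)) = 846*(2*sqrt(10)*(-1 + sqrt(10)/5)/5) = 1692*sqrt(10)*(-1 + sqrt(10)/5)/5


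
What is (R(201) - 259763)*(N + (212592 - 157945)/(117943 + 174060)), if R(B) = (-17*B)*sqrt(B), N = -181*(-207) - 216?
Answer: -2825561226359200/292003 - 37168275352800*sqrt(201)/292003 ≈ -1.1481e+10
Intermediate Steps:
N = 37251 (N = 37467 - 216 = 37251)
R(B) = -17*B**(3/2)
(R(201) - 259763)*(N + (212592 - 157945)/(117943 + 174060)) = (-3417*sqrt(201) - 259763)*(37251 + (212592 - 157945)/(117943 + 174060)) = (-3417*sqrt(201) - 259763)*(37251 + 54647/292003) = (-3417*sqrt(201) - 259763)*(37251 + 54647*(1/292003)) = (-259763 - 3417*sqrt(201))*(37251 + 54647/292003) = (-259763 - 3417*sqrt(201))*(10877458400/292003) = -2825561226359200/292003 - 37168275352800*sqrt(201)/292003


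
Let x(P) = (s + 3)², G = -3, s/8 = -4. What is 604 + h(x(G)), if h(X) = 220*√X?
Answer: 6984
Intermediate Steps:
s = -32 (s = 8*(-4) = -32)
x(P) = 841 (x(P) = (-32 + 3)² = (-29)² = 841)
604 + h(x(G)) = 604 + 220*√841 = 604 + 220*29 = 604 + 6380 = 6984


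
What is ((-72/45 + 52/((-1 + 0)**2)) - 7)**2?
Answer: 47089/25 ≈ 1883.6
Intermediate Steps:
((-72/45 + 52/((-1 + 0)**2)) - 7)**2 = ((-72*1/45 + 52/((-1)**2)) - 7)**2 = ((-8/5 + 52/1) - 7)**2 = ((-8/5 + 52*1) - 7)**2 = ((-8/5 + 52) - 7)**2 = (252/5 - 7)**2 = (217/5)**2 = 47089/25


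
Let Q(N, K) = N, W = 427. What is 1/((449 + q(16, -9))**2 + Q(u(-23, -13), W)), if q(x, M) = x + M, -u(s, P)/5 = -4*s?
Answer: 1/207476 ≈ 4.8198e-6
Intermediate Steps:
u(s, P) = 20*s (u(s, P) = -(-20)*s = 20*s)
q(x, M) = M + x
1/((449 + q(16, -9))**2 + Q(u(-23, -13), W)) = 1/((449 + (-9 + 16))**2 + 20*(-23)) = 1/((449 + 7)**2 - 460) = 1/(456**2 - 460) = 1/(207936 - 460) = 1/207476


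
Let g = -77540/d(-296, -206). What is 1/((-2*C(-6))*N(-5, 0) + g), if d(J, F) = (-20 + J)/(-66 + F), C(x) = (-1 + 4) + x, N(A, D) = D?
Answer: -79/5272720 ≈ -1.4983e-5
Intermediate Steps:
C(x) = 3 + x
d(J, F) = (-20 + J)/(-66 + F)
g = -5272720/79 (g = -77540*(-66 - 206)/(-20 - 296) = -77540/(-316/(-272)) = -77540/((-1/272*(-316))) = -77540/79/68 = -77540*68/79 = -5272720/79 ≈ -66743.)
1/((-2*C(-6))*N(-5, 0) + g) = 1/(-2*(3 - 6)*0 - 5272720/79) = 1/(-2*(-3)*0 - 5272720/79) = 1/(6*0 - 5272720/79) = 1/(0 - 5272720/79) = 1/(-5272720/79) = -79/5272720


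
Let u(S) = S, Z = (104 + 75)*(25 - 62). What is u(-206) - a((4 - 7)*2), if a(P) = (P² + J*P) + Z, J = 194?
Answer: 7545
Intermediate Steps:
Z = -6623 (Z = 179*(-37) = -6623)
a(P) = -6623 + P² + 194*P (a(P) = (P² + 194*P) - 6623 = -6623 + P² + 194*P)
u(-206) - a((4 - 7)*2) = -206 - (-6623 + ((4 - 7)*2)² + 194*((4 - 7)*2)) = -206 - (-6623 + (-3*2)² + 194*(-3*2)) = -206 - (-6623 + (-6)² + 194*(-6)) = -206 - (-6623 + 36 - 1164) = -206 - 1*(-7751) = -206 + 7751 = 7545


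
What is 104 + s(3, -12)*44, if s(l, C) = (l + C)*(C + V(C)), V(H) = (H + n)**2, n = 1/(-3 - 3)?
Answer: -53763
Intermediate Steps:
n = -1/6 (n = 1/(-6) = -1/6 ≈ -0.16667)
V(H) = (-1/6 + H)**2 (V(H) = (H - 1/6)**2 = (-1/6 + H)**2)
s(l, C) = (C + l)*(C + (-1 + 6*C)**2/36) (s(l, C) = (l + C)*(C + (-1 + 6*C)**2/36) = (C + l)*(C + (-1 + 6*C)**2/36))
104 + s(3, -12)*44 = 104 + ((-12)**3 + (1/36)*(-12) + (1/36)*3 + (2/3)*(-12)**2 + 3*(-12)**2 + (2/3)*(-12)*3)*44 = 104 + (-1728 - 1/3 + 1/12 + (2/3)*144 + 3*144 - 24)*44 = 104 + (-1728 - 1/3 + 1/12 + 96 + 432 - 24)*44 = 104 - 4897/4*44 = 104 - 53867 = -53763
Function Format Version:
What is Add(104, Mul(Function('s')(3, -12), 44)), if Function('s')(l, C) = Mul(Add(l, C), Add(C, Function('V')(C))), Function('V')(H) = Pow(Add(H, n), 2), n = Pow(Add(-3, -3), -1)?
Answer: -53763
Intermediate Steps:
n = Rational(-1, 6) (n = Pow(-6, -1) = Rational(-1, 6) ≈ -0.16667)
Function('V')(H) = Pow(Add(Rational(-1, 6), H), 2) (Function('V')(H) = Pow(Add(H, Rational(-1, 6)), 2) = Pow(Add(Rational(-1, 6), H), 2))
Function('s')(l, C) = Mul(Add(C, l), Add(C, Mul(Rational(1, 36), Pow(Add(-1, Mul(6, C)), 2)))) (Function('s')(l, C) = Mul(Add(l, C), Add(C, Mul(Rational(1, 36), Pow(Add(-1, Mul(6, C)), 2)))) = Mul(Add(C, l), Add(C, Mul(Rational(1, 36), Pow(Add(-1, Mul(6, C)), 2)))))
Add(104, Mul(Function('s')(3, -12), 44)) = Add(104, Mul(Add(Pow(-12, 3), Mul(Rational(1, 36), -12), Mul(Rational(1, 36), 3), Mul(Rational(2, 3), Pow(-12, 2)), Mul(3, Pow(-12, 2)), Mul(Rational(2, 3), -12, 3)), 44)) = Add(104, Mul(Add(-1728, Rational(-1, 3), Rational(1, 12), Mul(Rational(2, 3), 144), Mul(3, 144), -24), 44)) = Add(104, Mul(Add(-1728, Rational(-1, 3), Rational(1, 12), 96, 432, -24), 44)) = Add(104, Mul(Rational(-4897, 4), 44)) = Add(104, -53867) = -53763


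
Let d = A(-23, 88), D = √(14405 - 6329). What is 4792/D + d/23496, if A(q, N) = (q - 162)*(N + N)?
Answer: -370/267 + 2396*√2019/2019 ≈ 51.938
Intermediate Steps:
D = 2*√2019 (D = √8076 = 2*√2019 ≈ 89.867)
A(q, N) = 2*N*(-162 + q) (A(q, N) = (-162 + q)*(2*N) = 2*N*(-162 + q))
d = -32560 (d = 2*88*(-162 - 23) = 2*88*(-185) = -32560)
4792/D + d/23496 = 4792/((2*√2019)) - 32560/23496 = 4792*(√2019/4038) - 32560*1/23496 = 2396*√2019/2019 - 370/267 = -370/267 + 2396*√2019/2019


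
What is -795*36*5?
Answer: -143100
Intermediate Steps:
-795*36*5 = -28620*5 = -143100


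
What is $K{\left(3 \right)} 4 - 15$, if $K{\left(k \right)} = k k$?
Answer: $21$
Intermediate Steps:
$K{\left(k \right)} = k^{2}$
$K{\left(3 \right)} 4 - 15 = 3^{2} \cdot 4 - 15 = 9 \cdot 4 - 15 = 36 - 15 = 21$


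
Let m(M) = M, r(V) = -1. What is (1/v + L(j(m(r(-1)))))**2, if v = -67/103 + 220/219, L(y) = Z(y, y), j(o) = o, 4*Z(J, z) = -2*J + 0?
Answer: 2819716201/255168676 ≈ 11.050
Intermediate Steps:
Z(J, z) = -J/2 (Z(J, z) = (-2*J + 0)/4 = (-2*J)/4 = -J/2)
L(y) = -y/2
v = 7987/22557 (v = -67*1/103 + 220*(1/219) = -67/103 + 220/219 = 7987/22557 ≈ 0.35408)
(1/v + L(j(m(r(-1)))))**2 = (1/(7987/22557) - 1/2*(-1))**2 = (22557/7987 + 1/2)**2 = (53101/15974)**2 = 2819716201/255168676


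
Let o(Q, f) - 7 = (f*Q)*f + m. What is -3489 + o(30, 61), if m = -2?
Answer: 108146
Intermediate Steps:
o(Q, f) = 5 + Q*f² (o(Q, f) = 7 + ((f*Q)*f - 2) = 7 + ((Q*f)*f - 2) = 7 + (Q*f² - 2) = 7 + (-2 + Q*f²) = 5 + Q*f²)
-3489 + o(30, 61) = -3489 + (5 + 30*61²) = -3489 + (5 + 30*3721) = -3489 + (5 + 111630) = -3489 + 111635 = 108146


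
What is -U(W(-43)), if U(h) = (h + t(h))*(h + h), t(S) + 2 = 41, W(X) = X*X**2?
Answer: -12636524552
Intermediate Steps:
W(X) = X**3
t(S) = 39 (t(S) = -2 + 41 = 39)
U(h) = 2*h*(39 + h) (U(h) = (h + 39)*(h + h) = (39 + h)*(2*h) = 2*h*(39 + h))
-U(W(-43)) = -2*(-43)**3*(39 + (-43)**3) = -2*(-79507)*(39 - 79507) = -2*(-79507)*(-79468) = -1*12636524552 = -12636524552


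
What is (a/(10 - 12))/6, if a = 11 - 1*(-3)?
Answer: -7/6 ≈ -1.1667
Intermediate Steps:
a = 14 (a = 11 + 3 = 14)
(a/(10 - 12))/6 = (14/(10 - 12))/6 = (14/(-2))*(⅙) = (14*(-½))*(⅙) = -7*⅙ = -7/6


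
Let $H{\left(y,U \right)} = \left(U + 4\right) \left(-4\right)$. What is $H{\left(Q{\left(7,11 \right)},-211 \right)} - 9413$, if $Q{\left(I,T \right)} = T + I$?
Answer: $-8585$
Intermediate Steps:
$Q{\left(I,T \right)} = I + T$
$H{\left(y,U \right)} = -16 - 4 U$ ($H{\left(y,U \right)} = \left(4 + U\right) \left(-4\right) = -16 - 4 U$)
$H{\left(Q{\left(7,11 \right)},-211 \right)} - 9413 = \left(-16 - -844\right) - 9413 = \left(-16 + 844\right) - 9413 = 828 - 9413 = -8585$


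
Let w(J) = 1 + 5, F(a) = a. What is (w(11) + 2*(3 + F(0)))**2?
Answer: 144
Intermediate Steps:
w(J) = 6
(w(11) + 2*(3 + F(0)))**2 = (6 + 2*(3 + 0))**2 = (6 + 2*3)**2 = (6 + 6)**2 = 12**2 = 144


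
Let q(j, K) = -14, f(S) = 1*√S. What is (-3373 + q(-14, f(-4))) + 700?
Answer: -2687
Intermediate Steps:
f(S) = √S
(-3373 + q(-14, f(-4))) + 700 = (-3373 - 14) + 700 = -3387 + 700 = -2687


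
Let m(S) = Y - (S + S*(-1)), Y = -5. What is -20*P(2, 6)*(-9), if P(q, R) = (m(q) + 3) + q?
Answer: 0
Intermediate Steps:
m(S) = -5 (m(S) = -5 - (S + S*(-1)) = -5 - (S - S) = -5 - 1*0 = -5 + 0 = -5)
P(q, R) = -2 + q (P(q, R) = (-5 + 3) + q = -2 + q)
-20*P(2, 6)*(-9) = -20*(-2 + 2)*(-9) = -20*0*(-9) = 0*(-9) = 0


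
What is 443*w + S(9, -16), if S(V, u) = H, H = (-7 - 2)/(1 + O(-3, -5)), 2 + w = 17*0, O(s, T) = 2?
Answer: -889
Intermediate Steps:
w = -2 (w = -2 + 17*0 = -2 + 0 = -2)
H = -3 (H = (-7 - 2)/(1 + 2) = -9/3 = -9*1/3 = -3)
S(V, u) = -3
443*w + S(9, -16) = 443*(-2) - 3 = -886 - 3 = -889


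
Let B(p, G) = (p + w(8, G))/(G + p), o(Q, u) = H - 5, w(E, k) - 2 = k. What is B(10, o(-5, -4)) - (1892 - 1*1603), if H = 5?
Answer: -1439/5 ≈ -287.80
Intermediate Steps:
w(E, k) = 2 + k
o(Q, u) = 0 (o(Q, u) = 5 - 5 = 0)
B(p, G) = (2 + G + p)/(G + p) (B(p, G) = (p + (2 + G))/(G + p) = (2 + G + p)/(G + p))
B(10, o(-5, -4)) - (1892 - 1*1603) = (2 + 0 + 10)/(0 + 10) - (1892 - 1*1603) = 12/10 - (1892 - 1603) = (1/10)*12 - 1*289 = 6/5 - 289 = -1439/5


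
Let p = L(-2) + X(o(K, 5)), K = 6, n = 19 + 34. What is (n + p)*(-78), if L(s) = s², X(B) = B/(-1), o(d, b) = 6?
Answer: -3978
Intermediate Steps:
n = 53
X(B) = -B (X(B) = B*(-1) = -B)
p = -2 (p = (-2)² - 1*6 = 4 - 6 = -2)
(n + p)*(-78) = (53 - 2)*(-78) = 51*(-78) = -3978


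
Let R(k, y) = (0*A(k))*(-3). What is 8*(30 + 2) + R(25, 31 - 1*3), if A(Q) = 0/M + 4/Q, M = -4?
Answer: 256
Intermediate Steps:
A(Q) = 4/Q (A(Q) = 0/(-4) + 4/Q = 0*(-¼) + 4/Q = 0 + 4/Q = 4/Q)
R(k, y) = 0 (R(k, y) = (0*(4/k))*(-3) = 0*(-3) = 0)
8*(30 + 2) + R(25, 31 - 1*3) = 8*(30 + 2) + 0 = 8*32 + 0 = 256 + 0 = 256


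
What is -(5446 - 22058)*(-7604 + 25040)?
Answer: 289646832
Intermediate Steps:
-(5446 - 22058)*(-7604 + 25040) = -(-16612)*17436 = -1*(-289646832) = 289646832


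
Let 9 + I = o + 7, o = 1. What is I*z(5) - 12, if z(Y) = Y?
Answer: -17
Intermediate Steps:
I = -1 (I = -9 + (1 + 7) = -9 + 8 = -1)
I*z(5) - 12 = -1*5 - 12 = -5 - 12 = -17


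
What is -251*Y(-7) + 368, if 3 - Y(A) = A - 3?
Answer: -2895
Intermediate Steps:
Y(A) = 6 - A (Y(A) = 3 - (A - 3) = 3 - (-3 + A) = 3 + (3 - A) = 6 - A)
-251*Y(-7) + 368 = -251*(6 - 1*(-7)) + 368 = -251*(6 + 7) + 368 = -251*13 + 368 = -3263 + 368 = -2895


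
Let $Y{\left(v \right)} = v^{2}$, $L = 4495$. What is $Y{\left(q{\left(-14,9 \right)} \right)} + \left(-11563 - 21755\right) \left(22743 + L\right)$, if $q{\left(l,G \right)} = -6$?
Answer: $-907515648$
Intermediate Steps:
$Y{\left(q{\left(-14,9 \right)} \right)} + \left(-11563 - 21755\right) \left(22743 + L\right) = \left(-6\right)^{2} + \left(-11563 - 21755\right) \left(22743 + 4495\right) = 36 - 907515684 = -907515648$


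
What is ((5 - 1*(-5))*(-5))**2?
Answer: 2500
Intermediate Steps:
((5 - 1*(-5))*(-5))**2 = ((5 + 5)*(-5))**2 = (10*(-5))**2 = (-50)**2 = 2500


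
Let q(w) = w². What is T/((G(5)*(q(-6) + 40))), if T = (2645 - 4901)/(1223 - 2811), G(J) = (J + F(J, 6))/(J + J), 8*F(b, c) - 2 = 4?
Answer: 5640/173489 ≈ 0.032509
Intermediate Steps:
F(b, c) = ¾ (F(b, c) = ¼ + (⅛)*4 = ¼ + ½ = ¾)
G(J) = (¾ + J)/(2*J) (G(J) = (J + ¾)/(J + J) = (¾ + J)/((2*J)) = (¾ + J)*(1/(2*J)) = (¾ + J)/(2*J))
T = 564/397 (T = -2256/(-1588) = -2256*(-1/1588) = 564/397 ≈ 1.4207)
T/((G(5)*(q(-6) + 40))) = 564/(397*((((⅛)*(3 + 4*5)/5)*((-6)² + 40)))) = 564/(397*((((⅛)*(⅕)*(3 + 20))*(36 + 40)))) = 564/(397*((((⅛)*(⅕)*23)*76))) = 564/(397*(((23/40)*76))) = 564/(397*(437/10)) = (564/397)*(10/437) = 5640/173489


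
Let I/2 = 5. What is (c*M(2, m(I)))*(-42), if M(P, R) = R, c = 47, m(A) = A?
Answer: -19740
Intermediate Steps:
I = 10 (I = 2*5 = 10)
(c*M(2, m(I)))*(-42) = (47*10)*(-42) = 470*(-42) = -19740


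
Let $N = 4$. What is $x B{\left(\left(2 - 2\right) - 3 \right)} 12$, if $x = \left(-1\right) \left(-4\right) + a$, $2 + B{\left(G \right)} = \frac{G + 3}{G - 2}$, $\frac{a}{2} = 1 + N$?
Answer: $-336$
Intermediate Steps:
$a = 10$ ($a = 2 \left(1 + 4\right) = 2 \cdot 5 = 10$)
$B{\left(G \right)} = -2 + \frac{3 + G}{-2 + G}$ ($B{\left(G \right)} = -2 + \frac{G + 3}{G - 2} = -2 + \frac{3 + G}{-2 + G}$)
$x = 14$ ($x = \left(-1\right) \left(-4\right) + 10 = 4 + 10 = 14$)
$x B{\left(\left(2 - 2\right) - 3 \right)} 12 = 14 \frac{7 - \left(\left(2 - 2\right) - 3\right)}{-2 + \left(\left(2 - 2\right) - 3\right)} 12 = 14 \frac{7 - \left(0 - 3\right)}{-2 + \left(0 - 3\right)} 12 = 14 \frac{7 - -3}{-2 - 3} \cdot 12 = 14 \frac{7 + 3}{-5} \cdot 12 = 14 \left(\left(- \frac{1}{5}\right) 10\right) 12 = 14 \left(-2\right) 12 = \left(-28\right) 12 = -336$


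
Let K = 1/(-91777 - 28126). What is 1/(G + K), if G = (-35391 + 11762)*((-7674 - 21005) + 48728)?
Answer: -119903/56802585951364 ≈ -2.1109e-9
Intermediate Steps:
K = -1/119903 (K = 1/(-119903) = -1/119903 ≈ -8.3401e-6)
G = -473737821 (G = -23629*(-28679 + 48728) = -23629*20049 = -473737821)
1/(G + K) = 1/(-473737821 - 1/119903) = 1/(-56802585951364/119903) = -119903/56802585951364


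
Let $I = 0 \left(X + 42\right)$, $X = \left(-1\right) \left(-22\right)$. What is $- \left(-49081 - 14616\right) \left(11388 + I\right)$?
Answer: $725381436$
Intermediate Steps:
$X = 22$
$I = 0$ ($I = 0 \left(22 + 42\right) = 0 \cdot 64 = 0$)
$- \left(-49081 - 14616\right) \left(11388 + I\right) = - \left(-49081 - 14616\right) \left(11388 + 0\right) = - \left(-63697\right) 11388 = \left(-1\right) \left(-725381436\right) = 725381436$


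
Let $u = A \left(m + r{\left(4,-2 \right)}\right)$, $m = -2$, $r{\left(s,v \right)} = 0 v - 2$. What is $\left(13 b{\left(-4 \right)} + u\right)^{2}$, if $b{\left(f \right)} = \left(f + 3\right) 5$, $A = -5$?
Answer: $2025$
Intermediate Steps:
$r{\left(s,v \right)} = -2$ ($r{\left(s,v \right)} = 0 - 2 = -2$)
$b{\left(f \right)} = 15 + 5 f$ ($b{\left(f \right)} = \left(3 + f\right) 5 = 15 + 5 f$)
$u = 20$ ($u = - 5 \left(-2 - 2\right) = \left(-5\right) \left(-4\right) = 20$)
$\left(13 b{\left(-4 \right)} + u\right)^{2} = \left(13 \left(15 + 5 \left(-4\right)\right) + 20\right)^{2} = \left(13 \left(15 - 20\right) + 20\right)^{2} = \left(13 \left(-5\right) + 20\right)^{2} = \left(-65 + 20\right)^{2} = \left(-45\right)^{2} = 2025$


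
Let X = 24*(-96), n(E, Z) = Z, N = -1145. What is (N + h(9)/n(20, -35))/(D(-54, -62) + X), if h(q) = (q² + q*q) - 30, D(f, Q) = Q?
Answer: 40207/82810 ≈ 0.48553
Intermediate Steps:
X = -2304
h(q) = -30 + 2*q² (h(q) = (q² + q²) - 30 = 2*q² - 30 = -30 + 2*q²)
(N + h(9)/n(20, -35))/(D(-54, -62) + X) = (-1145 + (-30 + 2*9²)/(-35))/(-62 - 2304) = (-1145 + (-30 + 2*81)*(-1/35))/(-2366) = (-1145 + (-30 + 162)*(-1/35))*(-1/2366) = (-1145 + 132*(-1/35))*(-1/2366) = (-1145 - 132/35)*(-1/2366) = -40207/35*(-1/2366) = 40207/82810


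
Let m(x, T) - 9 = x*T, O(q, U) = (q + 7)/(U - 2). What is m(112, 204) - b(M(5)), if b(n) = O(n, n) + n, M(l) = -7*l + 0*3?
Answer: 846976/37 ≈ 22891.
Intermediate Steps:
O(q, U) = (7 + q)/(-2 + U)
m(x, T) = 9 + T*x (m(x, T) = 9 + x*T = 9 + T*x)
M(l) = -7*l (M(l) = -7*l + 0 = -7*l)
b(n) = n + (7 + n)/(-2 + n) (b(n) = (7 + n)/(-2 + n) + n = n + (7 + n)/(-2 + n))
m(112, 204) - b(M(5)) = (9 + 204*112) - (7 + (-7*5)² - (-7)*5)/(-2 - 7*5) = (9 + 22848) - (7 + (-35)² - 1*(-35))/(-2 - 35) = 22857 - (7 + 1225 + 35)/(-37) = 22857 - (-1)*1267/37 = 22857 - 1*(-1267/37) = 22857 + 1267/37 = 846976/37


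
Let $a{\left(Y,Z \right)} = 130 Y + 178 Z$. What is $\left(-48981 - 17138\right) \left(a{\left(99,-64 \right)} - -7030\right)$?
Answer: $-562540452$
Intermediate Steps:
$\left(-48981 - 17138\right) \left(a{\left(99,-64 \right)} - -7030\right) = \left(-48981 - 17138\right) \left(\left(130 \cdot 99 + 178 \left(-64\right)\right) - -7030\right) = - 66119 \left(\left(12870 - 11392\right) + 7030\right) = - 66119 \left(1478 + 7030\right) = \left(-66119\right) 8508 = -562540452$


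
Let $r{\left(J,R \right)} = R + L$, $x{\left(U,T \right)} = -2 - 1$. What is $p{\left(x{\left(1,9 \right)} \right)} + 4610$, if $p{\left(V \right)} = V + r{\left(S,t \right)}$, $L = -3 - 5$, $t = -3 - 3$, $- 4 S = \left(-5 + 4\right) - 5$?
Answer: $4593$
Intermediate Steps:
$S = \frac{3}{2}$ ($S = - \frac{\left(-5 + 4\right) - 5}{4} = - \frac{-1 - 5}{4} = \left(- \frac{1}{4}\right) \left(-6\right) = \frac{3}{2} \approx 1.5$)
$t = -6$
$L = -8$
$x{\left(U,T \right)} = -3$
$r{\left(J,R \right)} = -8 + R$ ($r{\left(J,R \right)} = R - 8 = -8 + R$)
$p{\left(V \right)} = -14 + V$ ($p{\left(V \right)} = V - 14 = -14 + V$)
$p{\left(x{\left(1,9 \right)} \right)} + 4610 = \left(-14 - 3\right) + 4610 = -17 + 4610 = 4593$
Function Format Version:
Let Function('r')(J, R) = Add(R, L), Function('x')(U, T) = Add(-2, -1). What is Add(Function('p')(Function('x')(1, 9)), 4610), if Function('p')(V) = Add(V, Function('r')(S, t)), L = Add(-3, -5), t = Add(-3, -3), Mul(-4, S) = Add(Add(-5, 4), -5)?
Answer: 4593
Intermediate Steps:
S = Rational(3, 2) (S = Mul(Rational(-1, 4), Add(Add(-5, 4), -5)) = Mul(Rational(-1, 4), Add(-1, -5)) = Mul(Rational(-1, 4), -6) = Rational(3, 2) ≈ 1.5000)
t = -6
L = -8
Function('x')(U, T) = -3
Function('r')(J, R) = Add(-8, R) (Function('r')(J, R) = Add(R, -8) = Add(-8, R))
Function('p')(V) = Add(-14, V) (Function('p')(V) = Add(V, Add(-8, -6)) = Add(V, -14) = Add(-14, V))
Add(Function('p')(Function('x')(1, 9)), 4610) = Add(Add(-14, -3), 4610) = Add(-17, 4610) = 4593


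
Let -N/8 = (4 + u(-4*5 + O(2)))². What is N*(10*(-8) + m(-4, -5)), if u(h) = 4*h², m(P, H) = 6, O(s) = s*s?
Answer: 625616128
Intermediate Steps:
O(s) = s²
N = -8454272 (N = -8*(4 + 4*(-4*5 + 2²)²)² = -8*(4 + 4*(-20 + 4)²)² = -8*(4 + 4*(-16)²)² = -8*(4 + 4*256)² = -8*(4 + 1024)² = -8*1028² = -8*1056784 = -8454272)
N*(10*(-8) + m(-4, -5)) = -8454272*(10*(-8) + 6) = -8454272*(-80 + 6) = -8454272*(-74) = 625616128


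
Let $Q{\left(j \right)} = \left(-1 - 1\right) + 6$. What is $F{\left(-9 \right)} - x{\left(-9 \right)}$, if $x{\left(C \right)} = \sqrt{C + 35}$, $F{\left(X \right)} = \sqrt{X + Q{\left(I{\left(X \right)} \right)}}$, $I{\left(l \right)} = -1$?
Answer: $- \sqrt{26} + i \sqrt{5} \approx -5.099 + 2.2361 i$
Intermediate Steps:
$Q{\left(j \right)} = 4$ ($Q{\left(j \right)} = -2 + 6 = 4$)
$F{\left(X \right)} = \sqrt{4 + X}$ ($F{\left(X \right)} = \sqrt{X + 4} = \sqrt{4 + X}$)
$x{\left(C \right)} = \sqrt{35 + C}$
$F{\left(-9 \right)} - x{\left(-9 \right)} = \sqrt{4 - 9} - \sqrt{35 - 9} = \sqrt{-5} - \sqrt{26} = i \sqrt{5} - \sqrt{26} = - \sqrt{26} + i \sqrt{5}$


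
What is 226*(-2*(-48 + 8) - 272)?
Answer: -43392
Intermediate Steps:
226*(-2*(-48 + 8) - 272) = 226*(-2*(-40) - 272) = 226*(80 - 272) = 226*(-192) = -43392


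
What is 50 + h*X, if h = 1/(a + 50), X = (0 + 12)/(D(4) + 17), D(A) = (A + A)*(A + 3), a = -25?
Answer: 91262/1825 ≈ 50.007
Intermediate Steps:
D(A) = 2*A*(3 + A) (D(A) = (2*A)*(3 + A) = 2*A*(3 + A))
X = 12/73 (X = (0 + 12)/(2*4*(3 + 4) + 17) = 12/(2*4*7 + 17) = 12/(56 + 17) = 12/73 ≈ 0.16438)
h = 1/25 (h = 1/(-25 + 50) = 1/25 ≈ 0.040000)
50 + h*X = 50 + (1/25)*(12/73) = 50 + 12/1825 = 91262/1825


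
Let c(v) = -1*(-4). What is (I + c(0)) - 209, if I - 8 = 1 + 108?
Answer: -88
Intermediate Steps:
I = 117 (I = 8 + (1 + 108) = 8 + 109 = 117)
c(v) = 4
(I + c(0)) - 209 = (117 + 4) - 209 = 121 - 209 = -88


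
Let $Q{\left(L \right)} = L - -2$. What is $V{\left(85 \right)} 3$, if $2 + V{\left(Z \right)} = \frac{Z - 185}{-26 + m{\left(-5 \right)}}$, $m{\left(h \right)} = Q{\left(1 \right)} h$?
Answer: $\frac{54}{41} \approx 1.3171$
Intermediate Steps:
$Q{\left(L \right)} = 2 + L$ ($Q{\left(L \right)} = L + 2 = 2 + L$)
$m{\left(h \right)} = 3 h$ ($m{\left(h \right)} = \left(2 + 1\right) h = 3 h$)
$V{\left(Z \right)} = \frac{103}{41} - \frac{Z}{41}$ ($V{\left(Z \right)} = -2 + \frac{Z - 185}{-26 + 3 \left(-5\right)} = -2 + \frac{-185 + Z}{-26 - 15} = -2 + \frac{-185 + Z}{-41} = -2 + \left(-185 + Z\right) \left(- \frac{1}{41}\right) = -2 - \left(- \frac{185}{41} + \frac{Z}{41}\right) = \frac{103}{41} - \frac{Z}{41}$)
$V{\left(85 \right)} 3 = \left(\frac{103}{41} - \frac{85}{41}\right) 3 = \frac{18}{41} \cdot 3 = \frac{54}{41}$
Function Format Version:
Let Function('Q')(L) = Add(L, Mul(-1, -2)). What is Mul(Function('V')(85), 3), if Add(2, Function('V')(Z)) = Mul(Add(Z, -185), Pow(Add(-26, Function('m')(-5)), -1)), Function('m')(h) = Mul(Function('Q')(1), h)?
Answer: Rational(54, 41) ≈ 1.3171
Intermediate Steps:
Function('Q')(L) = Add(2, L) (Function('Q')(L) = Add(L, 2) = Add(2, L))
Function('m')(h) = Mul(3, h) (Function('m')(h) = Mul(Add(2, 1), h) = Mul(3, h))
Function('V')(Z) = Add(Rational(103, 41), Mul(Rational(-1, 41), Z)) (Function('V')(Z) = Add(-2, Mul(Add(Z, -185), Pow(Add(-26, Mul(3, -5)), -1))) = Add(-2, Mul(Add(-185, Z), Pow(Add(-26, -15), -1))) = Add(-2, Mul(Add(-185, Z), Pow(-41, -1))) = Add(-2, Mul(Add(-185, Z), Rational(-1, 41))) = Add(-2, Add(Rational(185, 41), Mul(Rational(-1, 41), Z))) = Add(Rational(103, 41), Mul(Rational(-1, 41), Z)))
Mul(Function('V')(85), 3) = Mul(Add(Rational(103, 41), Mul(Rational(-1, 41), 85)), 3) = Mul(Add(Rational(103, 41), Rational(-85, 41)), 3) = Mul(Rational(18, 41), 3) = Rational(54, 41)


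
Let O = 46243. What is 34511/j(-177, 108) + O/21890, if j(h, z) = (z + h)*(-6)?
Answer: 193647598/2265615 ≈ 85.472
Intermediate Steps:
j(h, z) = -6*h - 6*z (j(h, z) = (h + z)*(-6) = -6*h - 6*z)
34511/j(-177, 108) + O/21890 = 34511/(-6*(-177) - 6*108) + 46243/21890 = 34511/(1062 - 648) + 46243*(1/21890) = 34511/414 + 46243/21890 = 193647598/2265615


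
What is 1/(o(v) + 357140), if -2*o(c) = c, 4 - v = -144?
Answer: 1/357066 ≈ 2.8006e-6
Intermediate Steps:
v = 148 (v = 4 - 1*(-144) = 4 + 144 = 148)
o(c) = -c/2
1/(o(v) + 357140) = 1/(-1/2*148 + 357140) = 1/(-74 + 357140) = 1/357066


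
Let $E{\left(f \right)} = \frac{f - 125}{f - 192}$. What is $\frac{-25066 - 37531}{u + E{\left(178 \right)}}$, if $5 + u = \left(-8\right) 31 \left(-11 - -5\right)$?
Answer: $- \frac{876358}{20709} \approx -42.318$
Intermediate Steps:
$E{\left(f \right)} = \frac{-125 + f}{-192 + f}$
$u = 1483$ ($u = -5 + \left(-8\right) 31 \left(-11 - -5\right) = -5 - 248 \left(-11 + 5\right) = -5 - -1488 = -5 + 1488 = 1483$)
$\frac{-25066 - 37531}{u + E{\left(178 \right)}} = \frac{-25066 - 37531}{1483 + \frac{-125 + 178}{-192 + 178}} = - \frac{62597}{1483 + \frac{1}{-14} \cdot 53} = - \frac{62597}{1483 - \frac{53}{14}} = - \frac{62597}{\frac{20709}{14}} = \left(-62597\right) \frac{14}{20709} = - \frac{876358}{20709}$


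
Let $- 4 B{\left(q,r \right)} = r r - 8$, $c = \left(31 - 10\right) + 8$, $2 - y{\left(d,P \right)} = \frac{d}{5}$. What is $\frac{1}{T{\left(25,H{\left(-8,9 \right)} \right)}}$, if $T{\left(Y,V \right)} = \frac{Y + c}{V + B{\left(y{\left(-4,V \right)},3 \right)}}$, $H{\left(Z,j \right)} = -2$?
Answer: $- \frac{1}{24} \approx -0.041667$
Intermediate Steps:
$y{\left(d,P \right)} = 2 - \frac{d}{5}$
$c = 29$ ($c = 21 + 8 = 29$)
$B{\left(q,r \right)} = 2 - \frac{r^{2}}{4}$ ($B{\left(q,r \right)} = - \frac{r r - 8}{4} = - \frac{r^{2} - 8}{4} = - \frac{-8 + r^{2}}{4} = 2 - \frac{r^{2}}{4}$)
$T{\left(Y,V \right)} = \frac{29 + Y}{- \frac{1}{4} + V}$ ($T{\left(Y,V \right)} = \frac{Y + 29}{V + \left(2 - \frac{3^{2}}{4}\right)} = \frac{29 + Y}{V + \left(2 - \frac{9}{4}\right)} = \frac{29 + Y}{V - \frac{1}{4}} = \frac{29 + Y}{- \frac{1}{4} + V}$)
$\frac{1}{T{\left(25,H{\left(-8,9 \right)} \right)}} = \frac{1}{4 \frac{1}{-1 + 4 \left(-2\right)} \left(29 + 25\right)} = \frac{1}{4 \frac{1}{-1 - 8} \cdot 54} = \frac{1}{4 \frac{1}{-9} \cdot 54} = \frac{1}{4 \left(- \frac{1}{9}\right) 54} = \frac{1}{-24} = - \frac{1}{24}$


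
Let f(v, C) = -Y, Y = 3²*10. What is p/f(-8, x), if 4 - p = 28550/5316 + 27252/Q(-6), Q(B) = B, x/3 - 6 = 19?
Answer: -12068993/239220 ≈ -50.451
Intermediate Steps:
x = 75 (x = 18 + 3*19 = 18 + 57 = 75)
Y = 90 (Y = 9*10 = 90)
f(v, C) = -90 (f(v, C) = -1*90 = -90)
p = 12068993/2658 (p = 4 - (28550/5316 + 27252/(-6)) = 4 - (28550*(1/5316) + 27252*(-⅙)) = 4 - (14275/2658 - 4542) = 4 - 1*(-12058361/2658) = 4 + 12058361/2658 = 12068993/2658 ≈ 4540.6)
p/f(-8, x) = (12068993/2658)/(-90) = (12068993/2658)*(-1/90) = -12068993/239220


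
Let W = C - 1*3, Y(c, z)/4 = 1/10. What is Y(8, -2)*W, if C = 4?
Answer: ⅖ ≈ 0.40000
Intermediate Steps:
Y(c, z) = ⅖ (Y(c, z) = 4/10 = 4*(⅒) = ⅖)
W = 1 (W = 4 - 1*3 = 4 - 3 = 1)
Y(8, -2)*W = (⅖)*1 = ⅖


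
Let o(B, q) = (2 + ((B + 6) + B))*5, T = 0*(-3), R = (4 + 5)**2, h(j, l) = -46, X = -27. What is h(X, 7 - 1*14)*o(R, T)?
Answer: -39100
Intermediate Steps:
R = 81 (R = 9**2 = 81)
T = 0
o(B, q) = 40 + 10*B (o(B, q) = (2 + ((6 + B) + B))*5 = (2 + (6 + 2*B))*5 = (8 + 2*B)*5 = 40 + 10*B)
h(X, 7 - 1*14)*o(R, T) = -46*(40 + 10*81) = -46*(40 + 810) = -46*850 = -39100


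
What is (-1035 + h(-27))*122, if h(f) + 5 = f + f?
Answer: -133468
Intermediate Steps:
h(f) = -5 + 2*f (h(f) = -5 + (f + f) = -5 + 2*f)
(-1035 + h(-27))*122 = (-1035 + (-5 + 2*(-27)))*122 = (-1035 + (-5 - 54))*122 = (-1035 - 59)*122 = -1094*122 = -133468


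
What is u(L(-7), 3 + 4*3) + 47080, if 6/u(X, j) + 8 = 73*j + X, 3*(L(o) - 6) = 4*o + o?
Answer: 76363769/1622 ≈ 47080.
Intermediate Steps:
L(o) = 6 + 5*o/3 (L(o) = 6 + (4*o + o)/3 = 6 + (5*o)/3 = 6 + 5*o/3)
u(X, j) = 6/(-8 + X + 73*j) (u(X, j) = 6/(-8 + (73*j + X)) = 6/(-8 + (X + 73*j)) = 6/(-8 + X + 73*j))
u(L(-7), 3 + 4*3) + 47080 = 6/(-8 + (6 + (5/3)*(-7)) + 73*(3 + 4*3)) + 47080 = 6/(-8 + (6 - 35/3) + 73*(3 + 12)) + 47080 = 6/(-8 - 17/3 + 73*15) + 47080 = 6/(-8 - 17/3 + 1095) + 47080 = 6/(3244/3) + 47080 = 6*(3/3244) + 47080 = 9/1622 + 47080 = 76363769/1622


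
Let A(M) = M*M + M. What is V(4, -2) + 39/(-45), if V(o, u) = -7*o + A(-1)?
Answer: -433/15 ≈ -28.867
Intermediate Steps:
A(M) = M + M² (A(M) = M² + M = M + M²)
V(o, u) = -7*o (V(o, u) = -7*o - (1 - 1) = -7*o - 1*0 = -7*o + 0 = -7*o)
V(4, -2) + 39/(-45) = -7*4 + 39/(-45) = -28 - 1/45*39 = -28 - 13/15 = -433/15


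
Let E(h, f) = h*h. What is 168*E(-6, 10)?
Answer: 6048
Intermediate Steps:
E(h, f) = h²
168*E(-6, 10) = 168*(-6)² = 168*36 = 6048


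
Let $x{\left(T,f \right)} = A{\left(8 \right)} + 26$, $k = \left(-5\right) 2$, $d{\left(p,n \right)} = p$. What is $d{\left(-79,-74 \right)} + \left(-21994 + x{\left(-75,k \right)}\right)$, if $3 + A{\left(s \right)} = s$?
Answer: $-22042$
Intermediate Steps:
$k = -10$
$A{\left(s \right)} = -3 + s$
$x{\left(T,f \right)} = 31$ ($x{\left(T,f \right)} = \left(-3 + 8\right) + 26 = 5 + 26 = 31$)
$d{\left(-79,-74 \right)} + \left(-21994 + x{\left(-75,k \right)}\right) = -79 + \left(-21994 + 31\right) = -79 - 21963 = -22042$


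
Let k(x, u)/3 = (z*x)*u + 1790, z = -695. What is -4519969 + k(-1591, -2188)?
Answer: -7262624779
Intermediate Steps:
k(x, u) = 5370 - 2085*u*x (k(x, u) = 3*((-695*x)*u + 1790) = 3*(-695*u*x + 1790) = 3*(1790 - 695*u*x) = 5370 - 2085*u*x)
-4519969 + k(-1591, -2188) = -4519969 + (5370 - 2085*(-2188)*(-1591)) = -4519969 + (5370 - 7258110180) = -4519969 - 7258104810 = -7262624779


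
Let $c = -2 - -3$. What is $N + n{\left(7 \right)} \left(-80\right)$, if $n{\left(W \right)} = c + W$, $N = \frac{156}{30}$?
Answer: $- \frac{3174}{5} \approx -634.8$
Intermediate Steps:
$c = 1$ ($c = -2 + 3 = 1$)
$N = \frac{26}{5}$ ($N = 156 \cdot \frac{1}{30} = \frac{26}{5} \approx 5.2$)
$n{\left(W \right)} = 1 + W$
$N + n{\left(7 \right)} \left(-80\right) = \frac{26}{5} + \left(1 + 7\right) \left(-80\right) = \frac{26}{5} + 8 \left(-80\right) = \frac{26}{5} - 640 = - \frac{3174}{5}$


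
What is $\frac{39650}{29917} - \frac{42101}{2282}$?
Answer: $- \frac{1169054317}{68270594} \approx -17.124$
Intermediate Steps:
$\frac{39650}{29917} - \frac{42101}{2282} = - \frac{1169054317}{68270594}$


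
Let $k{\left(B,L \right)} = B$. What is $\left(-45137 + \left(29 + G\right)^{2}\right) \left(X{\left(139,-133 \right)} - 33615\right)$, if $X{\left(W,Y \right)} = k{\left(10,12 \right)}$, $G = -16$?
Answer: $1511149640$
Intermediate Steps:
$X{\left(W,Y \right)} = 10$
$\left(-45137 + \left(29 + G\right)^{2}\right) \left(X{\left(139,-133 \right)} - 33615\right) = \left(-45137 + \left(29 - 16\right)^{2}\right) \left(10 - 33615\right) = \left(-45137 + 13^{2}\right) \left(10 - 33615\right) = \left(-45137 + 169\right) \left(-33605\right) = \left(-44968\right) \left(-33605\right) = 1511149640$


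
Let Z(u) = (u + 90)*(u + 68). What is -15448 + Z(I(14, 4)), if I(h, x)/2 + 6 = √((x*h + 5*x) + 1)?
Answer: -10772 + 268*√77 ≈ -8420.3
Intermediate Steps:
I(h, x) = -12 + 2*√(1 + 5*x + h*x) (I(h, x) = -12 + 2*√((x*h + 5*x) + 1) = -12 + 2*√((h*x + 5*x) + 1) = -12 + 2*√((5*x + h*x) + 1) = -12 + 2*√(1 + 5*x + h*x))
Z(u) = (68 + u)*(90 + u) (Z(u) = (90 + u)*(68 + u) = (68 + u)*(90 + u))
-15448 + Z(I(14, 4)) = -15448 + (6120 + (-12 + 2*√(1 + 5*4 + 14*4))² + 158*(-12 + 2*√(1 + 5*4 + 14*4))) = -15448 + (6120 + (-12 + 2*√(1 + 20 + 56))² + 158*(-12 + 2*√(1 + 20 + 56))) = -15448 + (6120 + (-12 + 2*√77)² + 158*(-12 + 2*√77)) = -15448 + (6120 + (-12 + 2*√77)² + (-1896 + 316*√77)) = -15448 + (4224 + (-12 + 2*√77)² + 316*√77) = -11224 + (-12 + 2*√77)² + 316*√77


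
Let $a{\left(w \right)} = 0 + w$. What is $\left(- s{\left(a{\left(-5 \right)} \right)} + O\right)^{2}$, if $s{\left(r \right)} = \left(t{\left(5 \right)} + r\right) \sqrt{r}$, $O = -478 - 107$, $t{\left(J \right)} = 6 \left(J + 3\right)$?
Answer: $332980 + 50310 i \sqrt{5} \approx 3.3298 \cdot 10^{5} + 1.125 \cdot 10^{5} i$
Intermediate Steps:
$t{\left(J \right)} = 18 + 6 J$ ($t{\left(J \right)} = 6 \left(3 + J\right) = 18 + 6 J$)
$a{\left(w \right)} = w$
$O = -585$ ($O = -478 - 107 = -585$)
$s{\left(r \right)} = \sqrt{r} \left(48 + r\right)$ ($s{\left(r \right)} = \left(\left(18 + 6 \cdot 5\right) + r\right) \sqrt{r} = \left(\left(18 + 30\right) + r\right) \sqrt{r} = \left(48 + r\right) \sqrt{r} = \sqrt{r} \left(48 + r\right)$)
$\left(- s{\left(a{\left(-5 \right)} \right)} + O\right)^{2} = \left(- \sqrt{-5} \left(48 - 5\right) - 585\right)^{2} = \left(- i \sqrt{5} \cdot 43 - 585\right)^{2} = \left(- 43 i \sqrt{5} - 585\right)^{2} = \left(-585 - 43 i \sqrt{5}\right)^{2}$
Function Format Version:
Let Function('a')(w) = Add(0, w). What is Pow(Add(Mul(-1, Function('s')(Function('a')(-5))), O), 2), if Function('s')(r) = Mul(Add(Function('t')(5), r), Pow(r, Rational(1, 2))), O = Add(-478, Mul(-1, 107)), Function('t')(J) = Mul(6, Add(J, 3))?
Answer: Add(332980, Mul(50310, I, Pow(5, Rational(1, 2)))) ≈ Add(3.3298e+5, Mul(1.1250e+5, I))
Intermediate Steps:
Function('t')(J) = Add(18, Mul(6, J)) (Function('t')(J) = Mul(6, Add(3, J)) = Add(18, Mul(6, J)))
Function('a')(w) = w
O = -585 (O = Add(-478, -107) = -585)
Function('s')(r) = Mul(Pow(r, Rational(1, 2)), Add(48, r)) (Function('s')(r) = Mul(Add(Add(18, Mul(6, 5)), r), Pow(r, Rational(1, 2))) = Mul(Add(Add(18, 30), r), Pow(r, Rational(1, 2))) = Mul(Add(48, r), Pow(r, Rational(1, 2))) = Mul(Pow(r, Rational(1, 2)), Add(48, r)))
Pow(Add(Mul(-1, Function('s')(Function('a')(-5))), O), 2) = Pow(Add(Mul(-1, Mul(Pow(-5, Rational(1, 2)), Add(48, -5))), -585), 2) = Pow(Add(Mul(-1, Mul(Mul(I, Pow(5, Rational(1, 2))), 43)), -585), 2) = Pow(Add(Mul(-1, Mul(43, I, Pow(5, Rational(1, 2)))), -585), 2) = Pow(Add(Mul(-43, I, Pow(5, Rational(1, 2))), -585), 2) = Pow(Add(-585, Mul(-43, I, Pow(5, Rational(1, 2)))), 2)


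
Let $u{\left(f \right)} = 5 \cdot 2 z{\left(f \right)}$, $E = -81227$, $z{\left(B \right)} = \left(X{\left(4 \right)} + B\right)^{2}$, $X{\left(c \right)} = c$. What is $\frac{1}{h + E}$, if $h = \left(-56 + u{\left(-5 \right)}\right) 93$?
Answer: $- \frac{1}{85505} \approx -1.1695 \cdot 10^{-5}$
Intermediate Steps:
$z{\left(B \right)} = \left(4 + B\right)^{2}$
$u{\left(f \right)} = 10 \left(4 + f\right)^{2}$ ($u{\left(f \right)} = 5 \cdot 2 \left(4 + f\right)^{2} = 10 \left(4 + f\right)^{2}$)
$h = -4278$ ($h = \left(-56 + 10 \left(4 - 5\right)^{2}\right) 93 = \left(-56 + 10 \left(-1\right)^{2}\right) 93 = \left(-56 + 10 \cdot 1\right) 93 = \left(-56 + 10\right) 93 = \left(-46\right) 93 = -4278$)
$\frac{1}{h + E} = \frac{1}{-4278 - 81227} = \frac{1}{-85505} = - \frac{1}{85505}$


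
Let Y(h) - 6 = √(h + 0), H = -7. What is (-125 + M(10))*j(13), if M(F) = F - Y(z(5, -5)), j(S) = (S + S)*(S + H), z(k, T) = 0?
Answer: -18876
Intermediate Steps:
j(S) = 2*S*(-7 + S) (j(S) = (S + S)*(S - 7) = (2*S)*(-7 + S) = 2*S*(-7 + S))
Y(h) = 6 + √h (Y(h) = 6 + √(h + 0) = 6 + √h)
M(F) = -6 + F (M(F) = F - (6 + √0) = F - (6 + 0) = F - 1*6 = F - 6 = -6 + F)
(-125 + M(10))*j(13) = (-125 + (-6 + 10))*(2*13*(-7 + 13)) = (-125 + 4)*(2*13*6) = -121*156 = -18876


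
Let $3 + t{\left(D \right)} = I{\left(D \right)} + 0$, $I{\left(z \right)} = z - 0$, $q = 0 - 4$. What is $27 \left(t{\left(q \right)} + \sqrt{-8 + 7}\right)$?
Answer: $-189 + 27 i \approx -189.0 + 27.0 i$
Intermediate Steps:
$q = -4$
$I{\left(z \right)} = z$ ($I{\left(z \right)} = z + 0 = z$)
$t{\left(D \right)} = -3 + D$ ($t{\left(D \right)} = -3 + \left(D + 0\right) = -3 + D$)
$27 \left(t{\left(q \right)} + \sqrt{-8 + 7}\right) = 27 \left(\left(-3 - 4\right) + \sqrt{-8 + 7}\right) = 27 \left(-7 + \sqrt{-1}\right) = 27 \left(-7 + i\right) = -189 + 27 i$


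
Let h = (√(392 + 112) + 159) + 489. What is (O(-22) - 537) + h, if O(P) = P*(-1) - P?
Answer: 155 + 6*√14 ≈ 177.45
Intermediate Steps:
h = 648 + 6*√14 (h = (√504 + 159) + 489 = (6*√14 + 159) + 489 = (159 + 6*√14) + 489 = 648 + 6*√14 ≈ 670.45)
O(P) = -2*P (O(P) = -P - P = -2*P)
(O(-22) - 537) + h = (-2*(-22) - 537) + (648 + 6*√14) = (44 - 537) + (648 + 6*√14) = -493 + (648 + 6*√14) = 155 + 6*√14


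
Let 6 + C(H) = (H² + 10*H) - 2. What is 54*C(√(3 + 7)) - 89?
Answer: 19 + 540*√10 ≈ 1726.6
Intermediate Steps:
C(H) = -8 + H² + 10*H (C(H) = -6 + ((H² + 10*H) - 2) = -6 + (-2 + H² + 10*H) = -8 + H² + 10*H)
54*C(√(3 + 7)) - 89 = 54*(-8 + (√(3 + 7))² + 10*√(3 + 7)) - 89 = 54*(-8 + (√10)² + 10*√10) - 89 = 54*(-8 + 10 + 10*√10) - 89 = 54*(2 + 10*√10) - 89 = (108 + 540*√10) - 89 = 19 + 540*√10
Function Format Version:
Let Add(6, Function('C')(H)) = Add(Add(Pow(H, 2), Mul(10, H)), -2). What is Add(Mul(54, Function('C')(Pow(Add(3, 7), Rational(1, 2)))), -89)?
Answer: Add(19, Mul(540, Pow(10, Rational(1, 2)))) ≈ 1726.6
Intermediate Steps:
Function('C')(H) = Add(-8, Pow(H, 2), Mul(10, H)) (Function('C')(H) = Add(-6, Add(Add(Pow(H, 2), Mul(10, H)), -2)) = Add(-6, Add(-2, Pow(H, 2), Mul(10, H))) = Add(-8, Pow(H, 2), Mul(10, H)))
Add(Mul(54, Function('C')(Pow(Add(3, 7), Rational(1, 2)))), -89) = Add(Mul(54, Add(-8, Pow(Pow(Add(3, 7), Rational(1, 2)), 2), Mul(10, Pow(Add(3, 7), Rational(1, 2))))), -89) = Add(Mul(54, Add(-8, Pow(Pow(10, Rational(1, 2)), 2), Mul(10, Pow(10, Rational(1, 2))))), -89) = Add(Mul(54, Add(-8, 10, Mul(10, Pow(10, Rational(1, 2))))), -89) = Add(Mul(54, Add(2, Mul(10, Pow(10, Rational(1, 2))))), -89) = Add(Add(108, Mul(540, Pow(10, Rational(1, 2)))), -89) = Add(19, Mul(540, Pow(10, Rational(1, 2))))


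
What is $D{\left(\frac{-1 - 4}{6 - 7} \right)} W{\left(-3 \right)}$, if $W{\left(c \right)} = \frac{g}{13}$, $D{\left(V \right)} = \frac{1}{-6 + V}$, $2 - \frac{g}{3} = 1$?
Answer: $- \frac{3}{13} \approx -0.23077$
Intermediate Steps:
$g = 3$ ($g = 6 - 3 = 3$)
$W{\left(c \right)} = \frac{3}{13}$
$D{\left(\frac{-1 - 4}{6 - 7} \right)} W{\left(-3 \right)} = \frac{1}{-6 + \frac{-1 - 4}{6 - 7}} \cdot \frac{3}{13} = \frac{1}{-6 - \frac{5}{-1}} \cdot \frac{3}{13} = \frac{1}{-6 - -5} \cdot \frac{3}{13} = \frac{1}{-6 + 5} \cdot \frac{3}{13} = \frac{1}{-1} \cdot \frac{3}{13} = \left(-1\right) \frac{3}{13} = - \frac{3}{13}$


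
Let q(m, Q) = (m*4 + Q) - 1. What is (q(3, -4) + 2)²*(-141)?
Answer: -11421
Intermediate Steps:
q(m, Q) = -1 + Q + 4*m (q(m, Q) = (4*m + Q) - 1 = (Q + 4*m) - 1 = -1 + Q + 4*m)
(q(3, -4) + 2)²*(-141) = ((-1 - 4 + 4*3) + 2)²*(-141) = ((-1 - 4 + 12) + 2)²*(-141) = (7 + 2)²*(-141) = 9²*(-141) = 81*(-141) = -11421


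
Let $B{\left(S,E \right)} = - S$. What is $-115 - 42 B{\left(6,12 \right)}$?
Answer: $137$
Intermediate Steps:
$-115 - 42 B{\left(6,12 \right)} = -115 - 42 \left(\left(-1\right) 6\right) = -115 - -252 = -115 + 252 = 137$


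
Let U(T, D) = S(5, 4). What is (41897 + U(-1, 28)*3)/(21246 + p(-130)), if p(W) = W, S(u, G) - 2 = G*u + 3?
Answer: 10493/5279 ≈ 1.9877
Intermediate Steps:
S(u, G) = 5 + G*u (S(u, G) = 2 + (G*u + 3) = 2 + (3 + G*u) = 5 + G*u)
U(T, D) = 25 (U(T, D) = 5 + 4*5 = 5 + 20 = 25)
(41897 + U(-1, 28)*3)/(21246 + p(-130)) = (41897 + 25*3)/(21246 - 130) = (41897 + 75)/21116 = 41972*(1/21116) = 10493/5279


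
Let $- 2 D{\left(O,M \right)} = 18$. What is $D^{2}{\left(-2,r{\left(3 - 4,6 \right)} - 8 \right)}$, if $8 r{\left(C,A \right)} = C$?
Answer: $81$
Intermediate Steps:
$r{\left(C,A \right)} = \frac{C}{8}$
$D{\left(O,M \right)} = -9$ ($D{\left(O,M \right)} = \left(- \frac{1}{2}\right) 18 = -9$)
$D^{2}{\left(-2,r{\left(3 - 4,6 \right)} - 8 \right)} = \left(-9\right)^{2} = 81$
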